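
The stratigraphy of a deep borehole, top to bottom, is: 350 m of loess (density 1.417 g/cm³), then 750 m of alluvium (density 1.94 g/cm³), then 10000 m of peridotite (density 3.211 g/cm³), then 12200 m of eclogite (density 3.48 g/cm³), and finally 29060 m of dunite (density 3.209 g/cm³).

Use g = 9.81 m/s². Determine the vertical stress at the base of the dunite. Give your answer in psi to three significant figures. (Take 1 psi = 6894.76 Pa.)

242000 psi

loess: 1417 kg/m³ × 9.81 m/s² × 350 m = 4.865×10^6 Pa = 705.6 psi
alluvium: 1940 kg/m³ × 9.81 m/s² × 750 m = 1.427×10^7 Pa = 2070 psi
peridotite: 3211 kg/m³ × 9.81 m/s² × 10000 m = 3.150×10^8 Pa = 45687 psi
eclogite: 3480 kg/m³ × 9.81 m/s² × 12200 m = 4.165×10^8 Pa = 60407 psi
dunite: 3209 kg/m³ × 9.81 m/s² × 29060 m = 9.148×10^8 Pa = 1.327×10^5 psi
Total = 705.6 + 2070 + 45687 + 60407 + 1.327×10^5 = 2.4155×10^5 psi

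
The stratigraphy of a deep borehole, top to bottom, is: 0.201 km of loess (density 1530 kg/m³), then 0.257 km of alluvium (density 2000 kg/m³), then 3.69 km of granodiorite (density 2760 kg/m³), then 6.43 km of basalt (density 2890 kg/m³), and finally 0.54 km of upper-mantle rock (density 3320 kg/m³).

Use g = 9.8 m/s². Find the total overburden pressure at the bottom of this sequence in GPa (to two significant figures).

0.31 GPa

loess: 1530 kg/m³ × 9.8 m/s² × 201 m = 3.014×10^6 Pa = 3.014×10^-3 GPa
alluvium: 2000 kg/m³ × 9.8 m/s² × 257 m = 5.037×10^6 Pa = 5.037×10^-3 GPa
granodiorite: 2760 kg/m³ × 9.8 m/s² × 3690 m = 9.981×10^7 Pa = 0.09981 GPa
basalt: 2890 kg/m³ × 9.8 m/s² × 6430 m = 1.821×10^8 Pa = 0.1821 GPa
upper-mantle rock: 3320 kg/m³ × 9.8 m/s² × 540 m = 1.757×10^7 Pa = 0.01757 GPa
Total = 3.014×10^-3 + 5.037×10^-3 + 0.09981 + 0.1821 + 0.01757 = 0.30754 GPa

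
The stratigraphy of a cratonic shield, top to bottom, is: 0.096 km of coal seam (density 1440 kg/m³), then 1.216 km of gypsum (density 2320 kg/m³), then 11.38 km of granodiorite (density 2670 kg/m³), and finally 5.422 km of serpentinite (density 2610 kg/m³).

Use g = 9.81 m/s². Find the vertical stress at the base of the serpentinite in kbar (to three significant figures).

4.66 kbar

coal seam: 1440 kg/m³ × 9.81 m/s² × 96 m = 1.356×10^6 Pa = 0.01356 kbar
gypsum: 2320 kg/m³ × 9.81 m/s² × 1216 m = 2.768×10^7 Pa = 0.2768 kbar
granodiorite: 2670 kg/m³ × 9.81 m/s² × 11380 m = 2.981×10^8 Pa = 2.981 kbar
serpentinite: 2610 kg/m³ × 9.81 m/s² × 5422 m = 1.388×10^8 Pa = 1.388 kbar
Total = 0.01356 + 0.2768 + 2.981 + 1.388 = 4.6593 kbar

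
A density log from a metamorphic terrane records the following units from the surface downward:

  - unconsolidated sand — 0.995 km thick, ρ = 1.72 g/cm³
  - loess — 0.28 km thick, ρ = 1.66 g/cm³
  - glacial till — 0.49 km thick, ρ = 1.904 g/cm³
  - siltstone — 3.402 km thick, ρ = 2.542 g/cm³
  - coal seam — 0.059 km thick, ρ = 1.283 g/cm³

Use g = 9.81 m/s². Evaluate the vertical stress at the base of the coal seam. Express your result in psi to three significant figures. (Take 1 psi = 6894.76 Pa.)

unconsolidated sand: 1720 kg/m³ × 9.81 m/s² × 995 m = 1.679×10^7 Pa = 2435 psi
loess: 1660 kg/m³ × 9.81 m/s² × 280 m = 4.560×10^6 Pa = 661.3 psi
glacial till: 1904 kg/m³ × 9.81 m/s² × 490 m = 9.152×10^6 Pa = 1327 psi
siltstone: 2542 kg/m³ × 9.81 m/s² × 3402 m = 8.484×10^7 Pa = 12304 psi
coal seam: 1283 kg/m³ × 9.81 m/s² × 59 m = 7.426×10^5 Pa = 107.7 psi
Total = 2435 + 661.3 + 1327 + 12304 + 107.7 = 16836 psi

16800 psi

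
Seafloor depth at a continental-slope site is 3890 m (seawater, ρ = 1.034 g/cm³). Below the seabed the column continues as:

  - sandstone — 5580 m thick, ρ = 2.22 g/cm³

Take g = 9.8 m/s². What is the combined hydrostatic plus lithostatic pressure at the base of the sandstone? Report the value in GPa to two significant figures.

seawater: 1034 kg/m³ × 9.8 m/s² × 3890 m = 3.942×10^7 Pa = 0.03942 GPa
sandstone: 2220 kg/m³ × 9.8 m/s² × 5580 m = 1.214×10^8 Pa = 0.1214 GPa
Total = 0.03942 + 0.1214 = 0.16082 GPa

0.16 GPa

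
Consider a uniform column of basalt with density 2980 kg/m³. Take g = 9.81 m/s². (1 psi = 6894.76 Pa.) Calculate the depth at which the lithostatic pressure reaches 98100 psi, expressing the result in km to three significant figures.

h = P/(ρg) = 98100 psi / (2980 kg/m³ × 9.81 m/s²) = 6.764×10^8 Pa / 29234 Pa/m = 23137 m
= 23.137 km

23.1 km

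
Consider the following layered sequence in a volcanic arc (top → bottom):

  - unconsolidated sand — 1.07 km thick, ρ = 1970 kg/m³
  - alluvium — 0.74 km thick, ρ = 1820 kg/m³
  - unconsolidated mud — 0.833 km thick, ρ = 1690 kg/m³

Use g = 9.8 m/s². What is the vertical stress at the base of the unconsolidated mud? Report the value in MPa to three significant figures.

47.7 MPa

unconsolidated sand: 1970 kg/m³ × 9.8 m/s² × 1070 m = 2.066×10^7 Pa = 20.66 MPa
alluvium: 1820 kg/m³ × 9.8 m/s² × 740 m = 1.320×10^7 Pa = 13.20 MPa
unconsolidated mud: 1690 kg/m³ × 9.8 m/s² × 833 m = 1.380×10^7 Pa = 13.80 MPa
Total = 20.66 + 13.20 + 13.80 = 47.652 MPa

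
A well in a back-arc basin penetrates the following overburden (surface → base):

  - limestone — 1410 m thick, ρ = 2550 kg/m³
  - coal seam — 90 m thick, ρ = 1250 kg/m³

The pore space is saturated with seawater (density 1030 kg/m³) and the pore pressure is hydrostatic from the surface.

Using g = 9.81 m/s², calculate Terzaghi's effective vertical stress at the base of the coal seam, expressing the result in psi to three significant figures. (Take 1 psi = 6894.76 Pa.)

Overburden (lithostatic) stress σ_v:
limestone: 2550 kg/m³ × 9.81 m/s² × 1410 m = 3.527×10^7 Pa = 35.27 MPa
coal seam: 1250 kg/m³ × 9.81 m/s² × 90 m = 1.104×10^6 Pa = 1.104 MPa
Total = 35.27 + 1.104 = 36.375 MPa
Pore pressure P_p = 1030 kg/m³ × 9.81 m/s² × 1500 m = 1.516×10^7 Pa = 15.16 MPa
Effective stress σ' = σ_v − P_p = 36.38 − 15.16 = 21.219 MPa = 3077.6 psi

3080 psi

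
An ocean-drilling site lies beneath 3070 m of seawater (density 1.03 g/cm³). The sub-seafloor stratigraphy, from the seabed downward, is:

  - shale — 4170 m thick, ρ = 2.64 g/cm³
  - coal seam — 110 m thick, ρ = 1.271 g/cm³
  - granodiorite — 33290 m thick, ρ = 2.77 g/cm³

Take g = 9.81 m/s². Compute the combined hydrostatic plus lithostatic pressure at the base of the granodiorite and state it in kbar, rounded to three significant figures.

seawater: 1030 kg/m³ × 9.81 m/s² × 3070 m = 3.102×10^7 Pa = 0.3102 kbar
shale: 2640 kg/m³ × 9.81 m/s² × 4170 m = 1.080×10^8 Pa = 1.080 kbar
coal seam: 1271 kg/m³ × 9.81 m/s² × 110 m = 1.372×10^6 Pa = 0.01372 kbar
granodiorite: 2770 kg/m³ × 9.81 m/s² × 33290 m = 9.046×10^8 Pa = 9.046 kbar
Total = 0.3102 + 1.080 + 0.01372 + 9.046 = 10.450 kbar

10.5 kbar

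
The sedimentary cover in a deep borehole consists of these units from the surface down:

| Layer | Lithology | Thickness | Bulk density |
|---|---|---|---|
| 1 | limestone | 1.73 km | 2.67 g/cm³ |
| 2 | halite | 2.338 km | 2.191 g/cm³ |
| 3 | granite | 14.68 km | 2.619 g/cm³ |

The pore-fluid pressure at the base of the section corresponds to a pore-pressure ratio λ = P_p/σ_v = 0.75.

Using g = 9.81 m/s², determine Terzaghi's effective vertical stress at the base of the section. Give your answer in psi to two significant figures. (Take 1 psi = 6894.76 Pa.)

17000 psi

Overburden (lithostatic) stress σ_v:
limestone: 2670 kg/m³ × 9.81 m/s² × 1730 m = 4.531×10^7 Pa = 45.31 MPa
halite: 2191 kg/m³ × 9.81 m/s² × 2338 m = 5.025×10^7 Pa = 50.25 MPa
granite: 2619 kg/m³ × 9.81 m/s² × 14680 m = 3.772×10^8 Pa = 377.2 MPa
Total = 45.31 + 50.25 + 377.2 = 472.73 MPa
Pore pressure P_p = λ·σ_v = 0.75 × 472.7 MPa = 354.5 MPa
Effective stress σ' = σ_v − P_p = 472.7 − 354.5 = 118.18 MPa = 17141 psi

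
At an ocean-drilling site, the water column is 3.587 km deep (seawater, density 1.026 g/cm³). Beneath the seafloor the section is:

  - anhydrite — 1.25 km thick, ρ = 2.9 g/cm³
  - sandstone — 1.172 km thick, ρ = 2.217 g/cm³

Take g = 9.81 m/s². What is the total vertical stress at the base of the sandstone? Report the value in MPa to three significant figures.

97.2 MPa

seawater: 1026 kg/m³ × 9.81 m/s² × 3587 m = 3.610×10^7 Pa = 36.10 MPa
anhydrite: 2900 kg/m³ × 9.81 m/s² × 1250 m = 3.556×10^7 Pa = 35.56 MPa
sandstone: 2217 kg/m³ × 9.81 m/s² × 1172 m = 2.549×10^7 Pa = 25.49 MPa
Total = 36.10 + 35.56 + 25.49 = 97.154 MPa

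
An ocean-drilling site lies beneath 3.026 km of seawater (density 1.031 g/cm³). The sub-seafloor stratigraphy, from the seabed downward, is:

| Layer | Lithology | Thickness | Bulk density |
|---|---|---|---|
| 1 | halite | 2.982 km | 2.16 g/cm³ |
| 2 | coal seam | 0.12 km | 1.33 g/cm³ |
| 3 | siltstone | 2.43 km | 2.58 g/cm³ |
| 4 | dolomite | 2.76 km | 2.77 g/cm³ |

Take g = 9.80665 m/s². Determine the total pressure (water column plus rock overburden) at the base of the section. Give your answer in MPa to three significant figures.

seawater: 1031 kg/m³ × 9.80665 m/s² × 3026 m = 3.059×10^7 Pa = 30.59 MPa
halite: 2160 kg/m³ × 9.80665 m/s² × 2982 m = 6.317×10^7 Pa = 63.17 MPa
coal seam: 1330 kg/m³ × 9.80665 m/s² × 120 m = 1.565×10^6 Pa = 1.565 MPa
siltstone: 2580 kg/m³ × 9.80665 m/s² × 2430 m = 6.148×10^7 Pa = 61.48 MPa
dolomite: 2770 kg/m³ × 9.80665 m/s² × 2760 m = 7.497×10^7 Pa = 74.97 MPa
Total = 30.59 + 63.17 + 1.565 + 61.48 + 74.97 = 231.78 MPa

232 MPa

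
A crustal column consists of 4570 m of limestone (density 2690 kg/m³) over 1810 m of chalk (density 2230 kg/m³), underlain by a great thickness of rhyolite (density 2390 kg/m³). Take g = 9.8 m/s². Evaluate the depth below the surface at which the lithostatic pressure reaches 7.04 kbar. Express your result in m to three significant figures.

Pressure at base of upper layers: 2690×9.8×4570 + 2230×9.8×1810 = 1.600×10^8 Pa = 1.600 kbar
Remaining pressure to be supplied by rhyolite: 7.040×10^8 − 1.600×10^8 = 5.440×10^8 Pa
Additional depth in rhyolite = 5.440×10^8 Pa / (2390 kg/m³ × 9.8 m/s²) = 23225 m
Total depth = 6380 m + 23225 m = 29605 m

29600 m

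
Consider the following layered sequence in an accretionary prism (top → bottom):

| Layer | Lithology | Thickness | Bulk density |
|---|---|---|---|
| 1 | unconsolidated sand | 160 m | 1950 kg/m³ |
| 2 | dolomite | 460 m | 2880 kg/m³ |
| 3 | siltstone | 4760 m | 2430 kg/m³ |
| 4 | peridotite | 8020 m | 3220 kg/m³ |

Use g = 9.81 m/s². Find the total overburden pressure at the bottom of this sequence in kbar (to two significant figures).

3.8 kbar

unconsolidated sand: 1950 kg/m³ × 9.81 m/s² × 160 m = 3.061×10^6 Pa = 0.03061 kbar
dolomite: 2880 kg/m³ × 9.81 m/s² × 460 m = 1.300×10^7 Pa = 0.1300 kbar
siltstone: 2430 kg/m³ × 9.81 m/s² × 4760 m = 1.135×10^8 Pa = 1.135 kbar
peridotite: 3220 kg/m³ × 9.81 m/s² × 8020 m = 2.533×10^8 Pa = 2.533 kbar
Total = 0.03061 + 0.1300 + 1.135 + 2.533 = 3.8286 kbar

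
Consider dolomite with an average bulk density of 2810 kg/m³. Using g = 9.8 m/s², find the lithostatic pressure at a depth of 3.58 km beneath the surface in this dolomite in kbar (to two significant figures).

0.99 kbar

dolomite: 2810 kg/m³ × 9.8 m/s² × 3580 m = 9.859×10^7 Pa = 0.9859 kbar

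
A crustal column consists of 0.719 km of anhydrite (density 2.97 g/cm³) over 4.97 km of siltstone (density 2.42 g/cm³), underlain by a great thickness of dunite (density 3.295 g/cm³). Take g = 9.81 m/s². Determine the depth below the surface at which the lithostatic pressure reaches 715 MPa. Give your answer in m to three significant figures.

23500 m

Pressure at base of upper layers: 2970×9.81×719 + 2420×9.81×4970 = 1.389×10^8 Pa = 138.9 MPa
Remaining pressure to be supplied by dunite: 7.150×10^8 − 1.389×10^8 = 5.761×10^8 Pa
Additional depth in dunite = 5.761×10^8 Pa / (3295 kg/m³ × 9.81 m/s²) = 17822 m
Total depth = 5689 m + 17822 m = 23511 m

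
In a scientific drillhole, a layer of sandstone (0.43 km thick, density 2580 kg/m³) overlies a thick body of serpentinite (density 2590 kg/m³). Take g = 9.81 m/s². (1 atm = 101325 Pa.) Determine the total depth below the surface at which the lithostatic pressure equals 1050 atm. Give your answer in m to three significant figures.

Pressure at base of upper layers: 2580×9.81×430 = 1.088×10^7 Pa = 107.4 atm
Remaining pressure to be supplied by serpentinite: 1.064×10^8 − 1.088×10^7 = 9.551×10^7 Pa
Additional depth in serpentinite = 9.551×10^7 Pa / (2590 kg/m³ × 9.81 m/s²) = 3759.0 m
Total depth = 430 m + 3759.0 m = 4189.0 m

4190 m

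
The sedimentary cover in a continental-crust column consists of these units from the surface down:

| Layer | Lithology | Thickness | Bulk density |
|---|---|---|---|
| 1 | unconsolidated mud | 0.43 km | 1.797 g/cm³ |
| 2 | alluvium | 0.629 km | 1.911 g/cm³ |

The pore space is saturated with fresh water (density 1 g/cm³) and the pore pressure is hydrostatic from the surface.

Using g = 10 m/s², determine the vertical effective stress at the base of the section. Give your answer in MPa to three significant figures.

Overburden (lithostatic) stress σ_v:
unconsolidated mud: 1797 kg/m³ × 10 m/s² × 430 m = 7.727×10^6 Pa = 7.727 MPa
alluvium: 1911 kg/m³ × 10 m/s² × 629 m = 1.202×10^7 Pa = 12.02 MPa
Total = 7.727 + 12.02 = 19.747 MPa
Pore pressure P_p = 1000 kg/m³ × 10 m/s² × 1059 m = 1.059×10^7 Pa = 10.59 MPa
Effective stress σ' = σ_v − P_p = 19.75 − 10.59 = 9.1573 MPa

9.16 MPa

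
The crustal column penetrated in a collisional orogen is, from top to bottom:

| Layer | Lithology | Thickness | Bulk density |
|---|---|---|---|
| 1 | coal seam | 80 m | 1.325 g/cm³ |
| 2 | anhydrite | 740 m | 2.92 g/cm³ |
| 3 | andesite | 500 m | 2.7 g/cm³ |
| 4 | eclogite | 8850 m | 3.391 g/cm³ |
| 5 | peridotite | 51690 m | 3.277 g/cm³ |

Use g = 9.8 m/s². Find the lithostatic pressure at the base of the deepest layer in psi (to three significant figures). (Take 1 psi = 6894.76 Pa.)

coal seam: 1325 kg/m³ × 9.8 m/s² × 80 m = 1.039×10^6 Pa = 150.7 psi
anhydrite: 2920 kg/m³ × 9.8 m/s² × 740 m = 2.118×10^7 Pa = 3071 psi
andesite: 2700 kg/m³ × 9.8 m/s² × 500 m = 1.323×10^7 Pa = 1919 psi
eclogite: 3391 kg/m³ × 9.8 m/s² × 8850 m = 2.941×10^8 Pa = 42656 psi
peridotite: 3277 kg/m³ × 9.8 m/s² × 51690 m = 1.660×10^9 Pa = 2.408×10^5 psi
Total = 150.7 + 3071 + 1919 + 42656 + 2.408×10^5 = 2.8856×10^5 psi

289000 psi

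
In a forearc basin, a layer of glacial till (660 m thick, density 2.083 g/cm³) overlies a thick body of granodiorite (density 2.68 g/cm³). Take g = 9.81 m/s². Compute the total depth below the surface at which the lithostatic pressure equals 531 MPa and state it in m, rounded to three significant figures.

Pressure at base of upper layers: 2083×9.81×660 = 1.349×10^7 Pa = 13.49 MPa
Remaining pressure to be supplied by granodiorite: 5.310×10^8 − 1.349×10^7 = 5.175×10^8 Pa
Additional depth in granodiorite = 5.175×10^8 Pa / (2680 kg/m³ × 9.81 m/s²) = 19684 m
Total depth = 660 m + 19684 m = 20344 m

20300 m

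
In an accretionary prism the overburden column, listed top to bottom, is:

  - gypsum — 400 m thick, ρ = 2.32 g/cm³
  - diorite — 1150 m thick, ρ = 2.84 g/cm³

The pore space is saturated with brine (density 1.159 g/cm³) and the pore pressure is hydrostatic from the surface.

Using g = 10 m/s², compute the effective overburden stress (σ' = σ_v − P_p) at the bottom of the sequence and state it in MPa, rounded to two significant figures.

Overburden (lithostatic) stress σ_v:
gypsum: 2320 kg/m³ × 10 m/s² × 400 m = 9.280×10^6 Pa = 9.280 MPa
diorite: 2840 kg/m³ × 10 m/s² × 1150 m = 3.266×10^7 Pa = 32.66 MPa
Total = 9.280 + 32.66 = 41.940 MPa
Pore pressure P_p = 1159 kg/m³ × 10 m/s² × 1550 m = 1.796×10^7 Pa = 17.96 MPa
Effective stress σ' = σ_v − P_p = 41.94 − 17.96 = 23.976 MPa

24 MPa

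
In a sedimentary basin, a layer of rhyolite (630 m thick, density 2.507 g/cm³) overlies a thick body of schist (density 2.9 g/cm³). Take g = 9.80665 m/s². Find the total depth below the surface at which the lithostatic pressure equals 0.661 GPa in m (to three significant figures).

23300 m

Pressure at base of upper layers: 2507×9.80665×630 = 1.549×10^7 Pa = 0.01549 GPa
Remaining pressure to be supplied by schist: 6.610×10^8 − 1.549×10^7 = 6.455×10^8 Pa
Additional depth in schist = 6.455×10^8 Pa / (2900 kg/m³ × 9.80665 m/s²) = 22698 m
Total depth = 630 m + 22698 m = 23328 m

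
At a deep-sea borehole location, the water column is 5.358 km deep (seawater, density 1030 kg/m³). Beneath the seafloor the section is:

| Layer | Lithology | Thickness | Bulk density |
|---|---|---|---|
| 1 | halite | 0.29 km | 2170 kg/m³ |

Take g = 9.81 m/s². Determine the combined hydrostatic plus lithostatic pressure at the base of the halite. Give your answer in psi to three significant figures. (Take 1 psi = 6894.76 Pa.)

seawater: 1030 kg/m³ × 9.81 m/s² × 5358 m = 5.414×10^7 Pa = 7852 psi
halite: 2170 kg/m³ × 9.81 m/s² × 290 m = 6.173×10^6 Pa = 895.4 psi
Total = 7852 + 895.4 = 8747.6 psi

8750 psi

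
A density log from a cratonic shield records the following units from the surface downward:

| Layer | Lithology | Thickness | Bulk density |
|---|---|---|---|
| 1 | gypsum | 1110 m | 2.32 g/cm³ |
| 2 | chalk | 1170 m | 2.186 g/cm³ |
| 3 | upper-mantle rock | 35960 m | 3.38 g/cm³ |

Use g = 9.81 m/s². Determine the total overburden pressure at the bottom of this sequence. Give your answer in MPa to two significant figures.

1200 MPa

gypsum: 2320 kg/m³ × 9.81 m/s² × 1110 m = 2.526×10^7 Pa = 25.26 MPa
chalk: 2186 kg/m³ × 9.81 m/s² × 1170 m = 2.509×10^7 Pa = 25.09 MPa
upper-mantle rock: 3380 kg/m³ × 9.81 m/s² × 35960 m = 1.192×10^9 Pa = 1192 MPa
Total = 25.26 + 25.09 + 1192 = 1242.7 MPa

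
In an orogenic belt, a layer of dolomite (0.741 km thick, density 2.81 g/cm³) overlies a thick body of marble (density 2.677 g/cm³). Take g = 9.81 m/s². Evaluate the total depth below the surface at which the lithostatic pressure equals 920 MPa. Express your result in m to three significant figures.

Pressure at base of upper layers: 2810×9.81×741 = 2.043×10^7 Pa = 20.43 MPa
Remaining pressure to be supplied by marble: 9.200×10^8 − 2.043×10^7 = 8.996×10^8 Pa
Additional depth in marble = 8.996×10^8 Pa / (2677 kg/m³ × 9.81 m/s²) = 34255 m
Total depth = 741 m + 34255 m = 34996 m

35000 m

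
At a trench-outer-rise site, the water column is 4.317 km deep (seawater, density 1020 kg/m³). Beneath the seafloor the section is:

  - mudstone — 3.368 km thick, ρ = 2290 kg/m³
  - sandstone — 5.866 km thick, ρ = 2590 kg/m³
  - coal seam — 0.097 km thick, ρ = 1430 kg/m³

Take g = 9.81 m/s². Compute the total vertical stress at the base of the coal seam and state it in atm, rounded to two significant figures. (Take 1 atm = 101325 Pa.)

2700 atm

seawater: 1020 kg/m³ × 9.81 m/s² × 4317 m = 4.320×10^7 Pa = 426.3 atm
mudstone: 2290 kg/m³ × 9.81 m/s² × 3368 m = 7.566×10^7 Pa = 746.7 atm
sandstone: 2590 kg/m³ × 9.81 m/s² × 5866 m = 1.490×10^8 Pa = 1471 atm
coal seam: 1430 kg/m³ × 9.81 m/s² × 97 m = 1.361×10^6 Pa = 13.43 atm
Total = 426.3 + 746.7 + 1471 + 13.43 = 2657.4 atm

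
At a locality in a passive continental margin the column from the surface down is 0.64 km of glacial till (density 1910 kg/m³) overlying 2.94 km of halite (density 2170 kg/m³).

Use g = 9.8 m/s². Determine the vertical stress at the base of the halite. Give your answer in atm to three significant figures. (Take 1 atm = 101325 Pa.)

735 atm

glacial till: 1910 kg/m³ × 9.8 m/s² × 640 m = 1.198×10^7 Pa = 118.2 atm
halite: 2170 kg/m³ × 9.8 m/s² × 2940 m = 6.252×10^7 Pa = 617.0 atm
Total = 118.2 + 617.0 = 735.27 atm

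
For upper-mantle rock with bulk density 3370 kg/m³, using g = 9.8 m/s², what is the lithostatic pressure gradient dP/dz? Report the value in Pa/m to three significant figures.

dP/dz = ρg = 3370 kg/m³ × 9.8 m/s² = 33026 Pa/m

33000 Pa/m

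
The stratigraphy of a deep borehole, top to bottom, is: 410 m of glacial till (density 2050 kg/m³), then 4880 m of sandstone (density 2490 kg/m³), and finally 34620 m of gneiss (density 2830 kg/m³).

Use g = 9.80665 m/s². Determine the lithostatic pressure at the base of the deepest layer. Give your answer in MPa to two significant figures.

1100 MPa

glacial till: 2050 kg/m³ × 9.80665 m/s² × 410 m = 8.242×10^6 Pa = 8.242 MPa
sandstone: 2490 kg/m³ × 9.80665 m/s² × 4880 m = 1.192×10^8 Pa = 119.2 MPa
gneiss: 2830 kg/m³ × 9.80665 m/s² × 34620 m = 9.608×10^8 Pa = 960.8 MPa
Total = 8.242 + 119.2 + 960.8 = 1088.2 MPa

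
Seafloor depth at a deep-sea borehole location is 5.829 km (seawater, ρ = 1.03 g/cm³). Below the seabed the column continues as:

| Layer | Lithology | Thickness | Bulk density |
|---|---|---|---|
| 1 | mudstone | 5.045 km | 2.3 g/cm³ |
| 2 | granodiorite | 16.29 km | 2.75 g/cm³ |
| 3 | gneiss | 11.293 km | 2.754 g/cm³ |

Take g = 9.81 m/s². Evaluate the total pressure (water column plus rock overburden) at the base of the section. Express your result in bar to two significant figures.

seawater: 1030 kg/m³ × 9.81 m/s² × 5829 m = 5.890×10^7 Pa = 589.0 bar
mudstone: 2300 kg/m³ × 9.81 m/s² × 5045 m = 1.138×10^8 Pa = 1138 bar
granodiorite: 2750 kg/m³ × 9.81 m/s² × 16290 m = 4.395×10^8 Pa = 4395 bar
gneiss: 2754 kg/m³ × 9.81 m/s² × 11293 m = 3.051×10^8 Pa = 3051 bar
Total = 589.0 + 1138 + 4395 + 3051 = 9172.9 bar

9200 bar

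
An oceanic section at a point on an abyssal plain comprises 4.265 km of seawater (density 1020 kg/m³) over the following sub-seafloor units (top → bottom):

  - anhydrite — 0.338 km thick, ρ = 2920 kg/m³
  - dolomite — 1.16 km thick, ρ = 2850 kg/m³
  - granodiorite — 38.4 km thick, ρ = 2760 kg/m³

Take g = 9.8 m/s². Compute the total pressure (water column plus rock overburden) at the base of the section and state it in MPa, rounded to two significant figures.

1100 MPa

seawater: 1020 kg/m³ × 9.8 m/s² × 4265 m = 4.263×10^7 Pa = 42.63 MPa
anhydrite: 2920 kg/m³ × 9.8 m/s² × 338 m = 9.672×10^6 Pa = 9.672 MPa
dolomite: 2850 kg/m³ × 9.8 m/s² × 1160 m = 3.240×10^7 Pa = 32.40 MPa
granodiorite: 2760 kg/m³ × 9.8 m/s² × 38400 m = 1.039×10^9 Pa = 1039 MPa
Total = 42.63 + 9.672 + 32.40 + 1039 = 1123.3 MPa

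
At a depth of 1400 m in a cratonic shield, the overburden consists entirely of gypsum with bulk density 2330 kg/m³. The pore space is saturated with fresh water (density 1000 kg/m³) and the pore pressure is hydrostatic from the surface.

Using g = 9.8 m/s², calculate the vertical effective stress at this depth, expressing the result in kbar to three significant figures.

0.182 kbar

Overburden (lithostatic) stress σ_v:
gypsum: 2330 kg/m³ × 9.8 m/s² × 1400 m = 3.197×10^7 Pa = 31.97 MPa
Pore pressure P_p = 1000 kg/m³ × 9.8 m/s² × 1400 m = 1.372×10^7 Pa = 13.72 MPa
Effective stress σ' = σ_v − P_p = 31.97 − 13.72 = 18.248 MPa = 0.18248 kbar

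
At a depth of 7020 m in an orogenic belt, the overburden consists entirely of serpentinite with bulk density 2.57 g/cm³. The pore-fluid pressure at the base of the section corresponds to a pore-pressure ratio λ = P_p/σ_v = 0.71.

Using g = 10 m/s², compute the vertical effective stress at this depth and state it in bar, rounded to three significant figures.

523 bar

Overburden (lithostatic) stress σ_v:
serpentinite: 2570 kg/m³ × 10 m/s² × 7020 m = 1.804×10^8 Pa = 180.4 MPa
Pore pressure P_p = λ·σ_v = 0.71 × 180.4 MPa = 128.1 MPa
Effective stress σ' = σ_v − P_p = 180.4 − 128.1 = 52.320 MPa = 523.20 bar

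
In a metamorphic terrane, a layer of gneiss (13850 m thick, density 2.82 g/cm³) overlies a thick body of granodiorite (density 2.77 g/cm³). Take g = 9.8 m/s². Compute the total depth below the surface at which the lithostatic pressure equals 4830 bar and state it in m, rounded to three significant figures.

Pressure at base of upper layers: 2820×9.8×13850 = 3.828×10^8 Pa = 3828 bar
Remaining pressure to be supplied by granodiorite: 4.830×10^8 − 3.828×10^8 = 1.002×10^8 Pa
Additional depth in granodiorite = 1.002×10^8 Pa / (2770 kg/m³ × 9.8 m/s²) = 3692.7 m
Total depth = 13850 m + 3692.7 m = 17543 m

17500 m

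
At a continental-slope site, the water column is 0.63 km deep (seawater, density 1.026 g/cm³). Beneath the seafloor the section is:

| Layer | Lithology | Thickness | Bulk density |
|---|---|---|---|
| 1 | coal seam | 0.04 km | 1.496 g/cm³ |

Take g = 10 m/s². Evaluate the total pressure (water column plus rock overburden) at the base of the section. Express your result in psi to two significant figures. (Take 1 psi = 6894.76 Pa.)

1000 psi

seawater: 1026 kg/m³ × 10 m/s² × 630 m = 6.464×10^6 Pa = 937.5 psi
coal seam: 1496 kg/m³ × 10 m/s² × 40 m = 5.984×10^5 Pa = 86.79 psi
Total = 937.5 + 86.79 = 1024.3 psi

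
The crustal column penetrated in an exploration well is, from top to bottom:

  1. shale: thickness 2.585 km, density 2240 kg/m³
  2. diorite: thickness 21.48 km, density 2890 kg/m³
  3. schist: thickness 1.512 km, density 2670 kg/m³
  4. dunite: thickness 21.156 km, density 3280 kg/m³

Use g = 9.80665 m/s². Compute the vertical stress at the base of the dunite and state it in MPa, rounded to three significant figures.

shale: 2240 kg/m³ × 9.80665 m/s² × 2585 m = 5.678×10^7 Pa = 56.78 MPa
diorite: 2890 kg/m³ × 9.80665 m/s² × 21480 m = 6.088×10^8 Pa = 608.8 MPa
schist: 2670 kg/m³ × 9.80665 m/s² × 1512 m = 3.959×10^7 Pa = 39.59 MPa
dunite: 3280 kg/m³ × 9.80665 m/s² × 21156 m = 6.805×10^8 Pa = 680.5 MPa
Total = 56.78 + 608.8 + 39.59 + 680.5 = 1385.6 MPa

1390 MPa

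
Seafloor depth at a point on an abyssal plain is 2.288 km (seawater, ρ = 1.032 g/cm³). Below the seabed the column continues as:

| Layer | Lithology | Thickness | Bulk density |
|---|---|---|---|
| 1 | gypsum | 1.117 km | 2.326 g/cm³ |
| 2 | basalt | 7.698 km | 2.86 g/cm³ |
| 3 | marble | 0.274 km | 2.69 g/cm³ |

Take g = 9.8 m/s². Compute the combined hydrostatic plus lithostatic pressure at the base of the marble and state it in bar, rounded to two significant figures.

2700 bar

seawater: 1032 kg/m³ × 9.8 m/s² × 2288 m = 2.314×10^7 Pa = 231.4 bar
gypsum: 2326 kg/m³ × 9.8 m/s² × 1117 m = 2.546×10^7 Pa = 254.6 bar
basalt: 2860 kg/m³ × 9.8 m/s² × 7698 m = 2.158×10^8 Pa = 2158 bar
marble: 2690 kg/m³ × 9.8 m/s² × 274 m = 7.223×10^6 Pa = 72.23 bar
Total = 231.4 + 254.6 + 2158 + 72.23 = 2715.8 bar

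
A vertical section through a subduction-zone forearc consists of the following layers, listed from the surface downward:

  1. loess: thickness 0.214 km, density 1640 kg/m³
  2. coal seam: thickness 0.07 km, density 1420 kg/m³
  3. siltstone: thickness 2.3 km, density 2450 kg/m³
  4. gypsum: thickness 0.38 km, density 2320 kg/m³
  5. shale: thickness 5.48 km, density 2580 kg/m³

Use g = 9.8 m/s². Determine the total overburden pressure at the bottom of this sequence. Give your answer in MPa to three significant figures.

207 MPa

loess: 1640 kg/m³ × 9.8 m/s² × 214 m = 3.439×10^6 Pa = 3.439 MPa
coal seam: 1420 kg/m³ × 9.8 m/s² × 70 m = 9.741×10^5 Pa = 0.9741 MPa
siltstone: 2450 kg/m³ × 9.8 m/s² × 2300 m = 5.522×10^7 Pa = 55.22 MPa
gypsum: 2320 kg/m³ × 9.8 m/s² × 380 m = 8.640×10^6 Pa = 8.640 MPa
shale: 2580 kg/m³ × 9.8 m/s² × 5480 m = 1.386×10^8 Pa = 138.6 MPa
Total = 3.439 + 0.9741 + 55.22 + 8.640 + 138.6 = 206.83 MPa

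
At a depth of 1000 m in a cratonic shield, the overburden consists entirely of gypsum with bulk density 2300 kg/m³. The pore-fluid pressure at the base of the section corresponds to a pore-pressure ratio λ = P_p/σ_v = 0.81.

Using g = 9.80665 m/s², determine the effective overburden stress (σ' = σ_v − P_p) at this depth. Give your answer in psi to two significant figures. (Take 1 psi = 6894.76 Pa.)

620 psi

Overburden (lithostatic) stress σ_v:
gypsum: 2300 kg/m³ × 9.80665 m/s² × 1000 m = 2.256×10^7 Pa = 22.56 MPa
Pore pressure P_p = λ·σ_v = 0.81 × 22.56 MPa = 18.27 MPa
Effective stress σ' = σ_v − P_p = 22.56 − 18.27 = 4.2855 MPa = 621.56 psi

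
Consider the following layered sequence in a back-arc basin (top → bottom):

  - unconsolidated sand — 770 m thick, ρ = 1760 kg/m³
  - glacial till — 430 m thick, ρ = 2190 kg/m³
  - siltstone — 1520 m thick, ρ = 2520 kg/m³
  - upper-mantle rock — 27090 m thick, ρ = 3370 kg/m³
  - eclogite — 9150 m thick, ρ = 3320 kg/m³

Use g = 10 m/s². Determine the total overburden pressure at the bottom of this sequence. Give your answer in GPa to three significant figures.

1.28 GPa

unconsolidated sand: 1760 kg/m³ × 10 m/s² × 770 m = 1.355×10^7 Pa = 0.01355 GPa
glacial till: 2190 kg/m³ × 10 m/s² × 430 m = 9.417×10^6 Pa = 9.417×10^-3 GPa
siltstone: 2520 kg/m³ × 10 m/s² × 1520 m = 3.830×10^7 Pa = 0.03830 GPa
upper-mantle rock: 3370 kg/m³ × 10 m/s² × 27090 m = 9.129×10^8 Pa = 0.9129 GPa
eclogite: 3320 kg/m³ × 10 m/s² × 9150 m = 3.038×10^8 Pa = 0.3038 GPa
Total = 0.01355 + 9.417×10^-3 + 0.03830 + 0.9129 + 0.3038 = 1.2780 GPa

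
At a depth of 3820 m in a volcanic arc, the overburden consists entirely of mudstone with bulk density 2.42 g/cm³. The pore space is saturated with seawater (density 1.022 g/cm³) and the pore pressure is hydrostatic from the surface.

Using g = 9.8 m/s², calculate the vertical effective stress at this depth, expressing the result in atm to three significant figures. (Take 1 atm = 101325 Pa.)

Overburden (lithostatic) stress σ_v:
mudstone: 2420 kg/m³ × 9.8 m/s² × 3820 m = 9.060×10^7 Pa = 90.60 MPa
Pore pressure P_p = 1022 kg/m³ × 9.8 m/s² × 3820 m = 3.826×10^7 Pa = 38.26 MPa
Effective stress σ' = σ_v − P_p = 90.60 − 38.26 = 52.336 MPa = 516.51 atm

517 atm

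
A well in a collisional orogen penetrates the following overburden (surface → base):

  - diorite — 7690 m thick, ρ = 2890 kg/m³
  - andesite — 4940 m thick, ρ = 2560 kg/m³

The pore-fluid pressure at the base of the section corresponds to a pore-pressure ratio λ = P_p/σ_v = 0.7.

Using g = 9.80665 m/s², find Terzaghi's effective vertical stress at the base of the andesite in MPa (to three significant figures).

103 MPa

Overburden (lithostatic) stress σ_v:
diorite: 2890 kg/m³ × 9.80665 m/s² × 7690 m = 2.179×10^8 Pa = 217.9 MPa
andesite: 2560 kg/m³ × 9.80665 m/s² × 4940 m = 1.240×10^8 Pa = 124.0 MPa
Total = 217.9 + 124.0 = 341.96 MPa
Pore pressure P_p = λ·σ_v = 0.7 × 342.0 MPa = 239.4 MPa
Effective stress σ' = σ_v − P_p = 342.0 − 239.4 = 102.59 MPa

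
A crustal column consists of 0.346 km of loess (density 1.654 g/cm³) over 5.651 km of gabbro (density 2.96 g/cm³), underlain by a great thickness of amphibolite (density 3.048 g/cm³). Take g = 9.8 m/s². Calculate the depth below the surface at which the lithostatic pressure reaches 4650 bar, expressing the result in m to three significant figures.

15900 m

Pressure at base of upper layers: 1654×9.8×346 + 2960×9.8×5651 = 1.695×10^8 Pa = 1695 bar
Remaining pressure to be supplied by amphibolite: 4.650×10^8 − 1.695×10^8 = 2.955×10^8 Pa
Additional depth in amphibolite = 2.955×10^8 Pa / (3048 kg/m³ × 9.8 m/s²) = 9891.6 m
Total depth = 5997 m + 9891.6 m = 15889 m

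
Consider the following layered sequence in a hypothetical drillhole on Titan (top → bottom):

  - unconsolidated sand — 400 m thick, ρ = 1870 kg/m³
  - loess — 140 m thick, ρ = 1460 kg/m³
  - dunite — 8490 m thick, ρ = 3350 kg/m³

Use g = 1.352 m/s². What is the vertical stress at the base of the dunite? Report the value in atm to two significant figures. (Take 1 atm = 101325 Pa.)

390 atm

unconsolidated sand: 1870 kg/m³ × 1.352 m/s² × 400 m = 1.011×10^6 Pa = 9.981 atm
loess: 1460 kg/m³ × 1.352 m/s² × 140 m = 2.763×10^5 Pa = 2.727 atm
dunite: 3350 kg/m³ × 1.352 m/s² × 8490 m = 3.845×10^7 Pa = 379.5 atm
Total = 9.981 + 2.727 + 379.5 = 392.21 atm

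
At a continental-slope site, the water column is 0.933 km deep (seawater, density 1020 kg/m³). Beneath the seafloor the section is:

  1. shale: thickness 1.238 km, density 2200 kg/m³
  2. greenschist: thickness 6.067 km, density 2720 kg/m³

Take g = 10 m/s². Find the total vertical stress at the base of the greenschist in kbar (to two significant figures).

seawater: 1020 kg/m³ × 10 m/s² × 933 m = 9.517×10^6 Pa = 0.09517 kbar
shale: 2200 kg/m³ × 10 m/s² × 1238 m = 2.724×10^7 Pa = 0.2724 kbar
greenschist: 2720 kg/m³ × 10 m/s² × 6067 m = 1.650×10^8 Pa = 1.650 kbar
Total = 0.09517 + 0.2724 + 1.650 = 2.0177 kbar

2.0 kbar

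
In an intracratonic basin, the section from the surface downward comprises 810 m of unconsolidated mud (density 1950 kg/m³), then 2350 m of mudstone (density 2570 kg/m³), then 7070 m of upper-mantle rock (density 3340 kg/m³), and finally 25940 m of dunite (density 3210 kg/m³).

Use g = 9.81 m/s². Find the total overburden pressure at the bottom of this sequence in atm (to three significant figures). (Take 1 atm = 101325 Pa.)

11100 atm

unconsolidated mud: 1950 kg/m³ × 9.81 m/s² × 810 m = 1.549×10^7 Pa = 152.9 atm
mudstone: 2570 kg/m³ × 9.81 m/s² × 2350 m = 5.925×10^7 Pa = 584.7 atm
upper-mantle rock: 3340 kg/m³ × 9.81 m/s² × 7070 m = 2.317×10^8 Pa = 2286 atm
dunite: 3210 kg/m³ × 9.81 m/s² × 25940 m = 8.169×10^8 Pa = 8062 atm
Total = 152.9 + 584.7 + 2286 + 8062 = 11086 atm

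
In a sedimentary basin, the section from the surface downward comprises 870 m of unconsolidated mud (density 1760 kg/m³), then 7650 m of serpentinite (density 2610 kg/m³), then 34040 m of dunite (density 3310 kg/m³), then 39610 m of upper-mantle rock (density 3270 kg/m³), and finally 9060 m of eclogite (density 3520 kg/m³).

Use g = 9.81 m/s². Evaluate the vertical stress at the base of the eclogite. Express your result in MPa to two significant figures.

2900 MPa

unconsolidated mud: 1760 kg/m³ × 9.81 m/s² × 870 m = 1.502×10^7 Pa = 15.02 MPa
serpentinite: 2610 kg/m³ × 9.81 m/s² × 7650 m = 1.959×10^8 Pa = 195.9 MPa
dunite: 3310 kg/m³ × 9.81 m/s² × 34040 m = 1.105×10^9 Pa = 1105 MPa
upper-mantle rock: 3270 kg/m³ × 9.81 m/s² × 39610 m = 1.271×10^9 Pa = 1271 MPa
eclogite: 3520 kg/m³ × 9.81 m/s² × 9060 m = 3.129×10^8 Pa = 312.9 MPa
Total = 15.02 + 195.9 + 1105 + 1271 + 312.9 = 2899.7 MPa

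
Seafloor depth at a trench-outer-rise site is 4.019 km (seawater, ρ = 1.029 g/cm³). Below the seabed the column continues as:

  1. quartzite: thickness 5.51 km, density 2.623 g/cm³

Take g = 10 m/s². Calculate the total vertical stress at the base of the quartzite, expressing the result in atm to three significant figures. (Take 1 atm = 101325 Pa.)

1830 atm

seawater: 1029 kg/m³ × 10 m/s² × 4019 m = 4.136×10^7 Pa = 408.1 atm
quartzite: 2623 kg/m³ × 10 m/s² × 5510 m = 1.445×10^8 Pa = 1426 atm
Total = 408.1 + 1426 = 1834.5 atm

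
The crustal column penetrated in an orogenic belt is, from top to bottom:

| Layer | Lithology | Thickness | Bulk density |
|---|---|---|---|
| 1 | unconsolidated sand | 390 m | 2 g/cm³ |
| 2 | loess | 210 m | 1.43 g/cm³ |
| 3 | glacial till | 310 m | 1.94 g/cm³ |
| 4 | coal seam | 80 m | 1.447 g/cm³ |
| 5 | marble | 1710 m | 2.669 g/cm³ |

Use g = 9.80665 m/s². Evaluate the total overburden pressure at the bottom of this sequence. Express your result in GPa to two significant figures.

unconsolidated sand: 2000 kg/m³ × 9.80665 m/s² × 390 m = 7.649×10^6 Pa = 7.649×10^-3 GPa
loess: 1430 kg/m³ × 9.80665 m/s² × 210 m = 2.945×10^6 Pa = 2.945×10^-3 GPa
glacial till: 1940 kg/m³ × 9.80665 m/s² × 310 m = 5.898×10^6 Pa = 5.898×10^-3 GPa
coal seam: 1447 kg/m³ × 9.80665 m/s² × 80 m = 1.135×10^6 Pa = 1.135×10^-3 GPa
marble: 2669 kg/m³ × 9.80665 m/s² × 1710 m = 4.476×10^7 Pa = 0.04476 GPa
Total = 7.649×10^-3 + 2.945×10^-3 + 5.898×10^-3 + 1.135×10^-3 + 0.04476 = 0.062385 GPa

0.062 GPa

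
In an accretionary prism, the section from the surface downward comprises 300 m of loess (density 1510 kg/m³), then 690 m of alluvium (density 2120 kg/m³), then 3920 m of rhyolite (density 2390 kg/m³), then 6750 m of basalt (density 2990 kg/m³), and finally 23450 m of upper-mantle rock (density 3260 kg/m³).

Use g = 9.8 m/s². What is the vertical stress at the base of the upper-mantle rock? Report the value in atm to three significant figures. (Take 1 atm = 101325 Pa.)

10400 atm

loess: 1510 kg/m³ × 9.8 m/s² × 300 m = 4.439×10^6 Pa = 43.81 atm
alluvium: 2120 kg/m³ × 9.8 m/s² × 690 m = 1.434×10^7 Pa = 141.5 atm
rhyolite: 2390 kg/m³ × 9.8 m/s² × 3920 m = 9.181×10^7 Pa = 906.1 atm
basalt: 2990 kg/m³ × 9.8 m/s² × 6750 m = 1.978×10^8 Pa = 1952 atm
upper-mantle rock: 3260 kg/m³ × 9.8 m/s² × 23450 m = 7.492×10^8 Pa = 7394 atm
Total = 43.81 + 141.5 + 906.1 + 1952 + 7394 = 10437 atm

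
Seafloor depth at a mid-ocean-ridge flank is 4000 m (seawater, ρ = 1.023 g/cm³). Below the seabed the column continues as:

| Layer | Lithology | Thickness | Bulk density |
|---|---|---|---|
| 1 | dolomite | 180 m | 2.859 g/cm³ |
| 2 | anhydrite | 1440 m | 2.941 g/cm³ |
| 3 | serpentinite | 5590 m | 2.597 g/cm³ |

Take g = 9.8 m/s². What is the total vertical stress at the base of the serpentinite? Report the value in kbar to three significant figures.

2.29 kbar

seawater: 1023 kg/m³ × 9.8 m/s² × 4000 m = 4.010×10^7 Pa = 0.4010 kbar
dolomite: 2859 kg/m³ × 9.8 m/s² × 180 m = 5.043×10^6 Pa = 0.05043 kbar
anhydrite: 2941 kg/m³ × 9.8 m/s² × 1440 m = 4.150×10^7 Pa = 0.4150 kbar
serpentinite: 2597 kg/m³ × 9.8 m/s² × 5590 m = 1.423×10^8 Pa = 1.423 kbar
Total = 0.4010 + 0.05043 + 0.4150 + 1.423 = 2.2892 kbar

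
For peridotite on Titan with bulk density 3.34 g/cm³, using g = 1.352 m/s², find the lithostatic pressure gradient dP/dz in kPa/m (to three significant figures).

4.52 kPa/m

dP/dz = ρg = 3340 kg/m³ × 1.352 m/s² = 4515.7 Pa/m
= 4515.7 Pa/m × (1 kPa/m / 1000.0 Pa/m) = 4.5157 kPa/m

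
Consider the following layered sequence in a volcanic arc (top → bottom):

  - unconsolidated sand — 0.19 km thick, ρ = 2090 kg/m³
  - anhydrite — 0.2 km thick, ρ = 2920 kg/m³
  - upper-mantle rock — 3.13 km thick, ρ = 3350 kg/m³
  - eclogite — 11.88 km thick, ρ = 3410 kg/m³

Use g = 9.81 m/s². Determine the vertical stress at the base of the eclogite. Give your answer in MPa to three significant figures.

unconsolidated sand: 2090 kg/m³ × 9.81 m/s² × 190 m = 3.896×10^6 Pa = 3.896 MPa
anhydrite: 2920 kg/m³ × 9.81 m/s² × 200 m = 5.729×10^6 Pa = 5.729 MPa
upper-mantle rock: 3350 kg/m³ × 9.81 m/s² × 3130 m = 1.029×10^8 Pa = 102.9 MPa
eclogite: 3410 kg/m³ × 9.81 m/s² × 11880 m = 3.974×10^8 Pa = 397.4 MPa
Total = 3.896 + 5.729 + 102.9 + 397.4 = 509.90 MPa

510 MPa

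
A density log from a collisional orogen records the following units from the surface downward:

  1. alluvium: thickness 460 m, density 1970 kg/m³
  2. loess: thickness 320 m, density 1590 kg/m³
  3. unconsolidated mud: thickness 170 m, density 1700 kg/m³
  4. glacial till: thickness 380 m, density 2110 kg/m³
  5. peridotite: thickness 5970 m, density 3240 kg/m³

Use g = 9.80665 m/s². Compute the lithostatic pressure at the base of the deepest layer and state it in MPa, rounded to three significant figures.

214 MPa

alluvium: 1970 kg/m³ × 9.80665 m/s² × 460 m = 8.887×10^6 Pa = 8.887 MPa
loess: 1590 kg/m³ × 9.80665 m/s² × 320 m = 4.990×10^6 Pa = 4.990 MPa
unconsolidated mud: 1700 kg/m³ × 9.80665 m/s² × 170 m = 2.834×10^6 Pa = 2.834 MPa
glacial till: 2110 kg/m³ × 9.80665 m/s² × 380 m = 7.863×10^6 Pa = 7.863 MPa
peridotite: 3240 kg/m³ × 9.80665 m/s² × 5970 m = 1.897×10^8 Pa = 189.7 MPa
Total = 8.887 + 4.990 + 2.834 + 7.863 + 189.7 = 214.26 MPa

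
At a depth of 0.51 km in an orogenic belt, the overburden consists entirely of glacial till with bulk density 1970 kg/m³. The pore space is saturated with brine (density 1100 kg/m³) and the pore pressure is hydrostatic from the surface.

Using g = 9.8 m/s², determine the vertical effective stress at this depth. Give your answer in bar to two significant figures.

43 bar

Overburden (lithostatic) stress σ_v:
glacial till: 1970 kg/m³ × 9.8 m/s² × 510 m = 9.846×10^6 Pa = 9.846 MPa
Pore pressure P_p = 1100 kg/m³ × 9.8 m/s² × 510 m = 5.498×10^6 Pa = 5.498 MPa
Effective stress σ' = σ_v − P_p = 9.846 − 5.498 = 4.3483 MPa = 43.483 bar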